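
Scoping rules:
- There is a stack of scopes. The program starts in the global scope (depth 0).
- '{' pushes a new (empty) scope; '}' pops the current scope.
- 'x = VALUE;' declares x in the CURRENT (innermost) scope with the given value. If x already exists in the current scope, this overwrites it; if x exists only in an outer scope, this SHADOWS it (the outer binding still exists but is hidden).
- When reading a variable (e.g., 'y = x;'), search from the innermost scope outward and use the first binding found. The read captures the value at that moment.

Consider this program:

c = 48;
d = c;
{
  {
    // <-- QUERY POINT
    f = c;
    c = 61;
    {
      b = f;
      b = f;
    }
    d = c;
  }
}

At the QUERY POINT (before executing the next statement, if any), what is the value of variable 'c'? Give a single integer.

Answer: 48

Derivation:
Step 1: declare c=48 at depth 0
Step 2: declare d=(read c)=48 at depth 0
Step 3: enter scope (depth=1)
Step 4: enter scope (depth=2)
Visible at query point: c=48 d=48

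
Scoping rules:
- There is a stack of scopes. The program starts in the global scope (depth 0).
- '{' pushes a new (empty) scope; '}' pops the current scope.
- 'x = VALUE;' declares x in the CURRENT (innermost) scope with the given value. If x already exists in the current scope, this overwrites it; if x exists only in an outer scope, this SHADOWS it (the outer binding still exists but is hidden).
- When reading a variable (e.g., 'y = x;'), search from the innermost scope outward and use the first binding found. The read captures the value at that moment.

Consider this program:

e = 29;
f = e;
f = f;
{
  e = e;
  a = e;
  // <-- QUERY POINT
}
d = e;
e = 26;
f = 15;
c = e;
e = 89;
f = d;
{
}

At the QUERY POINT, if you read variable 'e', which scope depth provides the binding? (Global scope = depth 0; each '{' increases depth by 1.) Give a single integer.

Step 1: declare e=29 at depth 0
Step 2: declare f=(read e)=29 at depth 0
Step 3: declare f=(read f)=29 at depth 0
Step 4: enter scope (depth=1)
Step 5: declare e=(read e)=29 at depth 1
Step 6: declare a=(read e)=29 at depth 1
Visible at query point: a=29 e=29 f=29

Answer: 1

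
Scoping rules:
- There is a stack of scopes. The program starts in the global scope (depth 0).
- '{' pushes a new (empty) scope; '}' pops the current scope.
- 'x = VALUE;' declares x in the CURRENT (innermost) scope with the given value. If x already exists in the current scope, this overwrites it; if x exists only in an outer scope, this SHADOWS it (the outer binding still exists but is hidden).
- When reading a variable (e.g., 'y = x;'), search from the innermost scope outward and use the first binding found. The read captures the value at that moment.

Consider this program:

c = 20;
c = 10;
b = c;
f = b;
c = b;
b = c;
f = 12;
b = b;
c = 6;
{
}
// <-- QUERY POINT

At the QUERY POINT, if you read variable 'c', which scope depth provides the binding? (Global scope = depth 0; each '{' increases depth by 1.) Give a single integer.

Step 1: declare c=20 at depth 0
Step 2: declare c=10 at depth 0
Step 3: declare b=(read c)=10 at depth 0
Step 4: declare f=(read b)=10 at depth 0
Step 5: declare c=(read b)=10 at depth 0
Step 6: declare b=(read c)=10 at depth 0
Step 7: declare f=12 at depth 0
Step 8: declare b=(read b)=10 at depth 0
Step 9: declare c=6 at depth 0
Step 10: enter scope (depth=1)
Step 11: exit scope (depth=0)
Visible at query point: b=10 c=6 f=12

Answer: 0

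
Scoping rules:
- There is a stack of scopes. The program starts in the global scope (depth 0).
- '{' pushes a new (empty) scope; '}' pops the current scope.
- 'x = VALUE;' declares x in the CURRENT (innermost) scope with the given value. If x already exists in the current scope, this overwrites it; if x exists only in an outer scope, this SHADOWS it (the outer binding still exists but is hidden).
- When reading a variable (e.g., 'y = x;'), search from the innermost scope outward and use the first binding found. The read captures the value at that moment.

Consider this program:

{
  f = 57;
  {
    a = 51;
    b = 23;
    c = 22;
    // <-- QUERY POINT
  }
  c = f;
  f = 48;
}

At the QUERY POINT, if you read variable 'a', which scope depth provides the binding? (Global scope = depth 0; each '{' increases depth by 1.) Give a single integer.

Step 1: enter scope (depth=1)
Step 2: declare f=57 at depth 1
Step 3: enter scope (depth=2)
Step 4: declare a=51 at depth 2
Step 5: declare b=23 at depth 2
Step 6: declare c=22 at depth 2
Visible at query point: a=51 b=23 c=22 f=57

Answer: 2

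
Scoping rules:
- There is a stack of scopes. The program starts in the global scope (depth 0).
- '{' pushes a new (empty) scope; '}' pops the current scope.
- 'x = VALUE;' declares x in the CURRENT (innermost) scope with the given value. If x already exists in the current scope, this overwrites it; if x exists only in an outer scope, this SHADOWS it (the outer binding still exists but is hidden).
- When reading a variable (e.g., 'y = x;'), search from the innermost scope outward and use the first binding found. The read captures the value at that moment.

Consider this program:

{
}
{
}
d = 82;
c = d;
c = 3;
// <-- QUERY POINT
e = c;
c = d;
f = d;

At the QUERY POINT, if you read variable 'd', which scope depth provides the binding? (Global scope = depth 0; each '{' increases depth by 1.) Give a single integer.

Answer: 0

Derivation:
Step 1: enter scope (depth=1)
Step 2: exit scope (depth=0)
Step 3: enter scope (depth=1)
Step 4: exit scope (depth=0)
Step 5: declare d=82 at depth 0
Step 6: declare c=(read d)=82 at depth 0
Step 7: declare c=3 at depth 0
Visible at query point: c=3 d=82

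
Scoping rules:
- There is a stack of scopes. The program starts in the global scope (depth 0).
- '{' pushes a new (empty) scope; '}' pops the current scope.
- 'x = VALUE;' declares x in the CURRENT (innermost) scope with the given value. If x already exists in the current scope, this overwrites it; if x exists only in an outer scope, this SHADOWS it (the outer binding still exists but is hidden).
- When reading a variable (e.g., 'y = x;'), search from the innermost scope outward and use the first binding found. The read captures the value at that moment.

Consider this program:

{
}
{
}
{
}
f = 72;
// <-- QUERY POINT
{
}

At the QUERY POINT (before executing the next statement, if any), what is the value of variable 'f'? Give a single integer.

Step 1: enter scope (depth=1)
Step 2: exit scope (depth=0)
Step 3: enter scope (depth=1)
Step 4: exit scope (depth=0)
Step 5: enter scope (depth=1)
Step 6: exit scope (depth=0)
Step 7: declare f=72 at depth 0
Visible at query point: f=72

Answer: 72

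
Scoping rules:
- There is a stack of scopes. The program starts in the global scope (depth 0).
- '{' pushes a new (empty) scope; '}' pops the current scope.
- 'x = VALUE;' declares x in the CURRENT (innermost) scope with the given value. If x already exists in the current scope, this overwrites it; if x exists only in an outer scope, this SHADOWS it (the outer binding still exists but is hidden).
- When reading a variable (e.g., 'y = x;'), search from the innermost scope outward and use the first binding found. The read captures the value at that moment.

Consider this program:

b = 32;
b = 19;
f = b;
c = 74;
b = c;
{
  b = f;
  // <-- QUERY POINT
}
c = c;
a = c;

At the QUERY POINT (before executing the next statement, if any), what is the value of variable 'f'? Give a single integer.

Answer: 19

Derivation:
Step 1: declare b=32 at depth 0
Step 2: declare b=19 at depth 0
Step 3: declare f=(read b)=19 at depth 0
Step 4: declare c=74 at depth 0
Step 5: declare b=(read c)=74 at depth 0
Step 6: enter scope (depth=1)
Step 7: declare b=(read f)=19 at depth 1
Visible at query point: b=19 c=74 f=19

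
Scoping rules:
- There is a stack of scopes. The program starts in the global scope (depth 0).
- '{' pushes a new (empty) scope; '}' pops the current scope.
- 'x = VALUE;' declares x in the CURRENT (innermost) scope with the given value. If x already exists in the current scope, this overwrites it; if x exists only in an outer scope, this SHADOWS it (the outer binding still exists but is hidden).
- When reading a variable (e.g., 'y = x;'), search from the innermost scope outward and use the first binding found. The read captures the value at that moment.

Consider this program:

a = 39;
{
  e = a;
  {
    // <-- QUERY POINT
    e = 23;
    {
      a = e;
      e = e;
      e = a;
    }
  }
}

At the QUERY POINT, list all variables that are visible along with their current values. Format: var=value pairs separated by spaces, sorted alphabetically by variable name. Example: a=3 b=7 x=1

Step 1: declare a=39 at depth 0
Step 2: enter scope (depth=1)
Step 3: declare e=(read a)=39 at depth 1
Step 4: enter scope (depth=2)
Visible at query point: a=39 e=39

Answer: a=39 e=39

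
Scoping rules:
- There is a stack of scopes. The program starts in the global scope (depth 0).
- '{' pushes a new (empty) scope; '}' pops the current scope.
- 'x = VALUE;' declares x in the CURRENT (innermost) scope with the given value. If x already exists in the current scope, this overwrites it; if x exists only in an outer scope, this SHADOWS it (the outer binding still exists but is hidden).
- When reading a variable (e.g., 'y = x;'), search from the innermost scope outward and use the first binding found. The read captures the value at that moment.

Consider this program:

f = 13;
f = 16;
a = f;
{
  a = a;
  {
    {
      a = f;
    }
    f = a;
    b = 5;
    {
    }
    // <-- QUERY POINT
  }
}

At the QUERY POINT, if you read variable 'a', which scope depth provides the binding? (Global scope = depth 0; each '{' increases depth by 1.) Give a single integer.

Step 1: declare f=13 at depth 0
Step 2: declare f=16 at depth 0
Step 3: declare a=(read f)=16 at depth 0
Step 4: enter scope (depth=1)
Step 5: declare a=(read a)=16 at depth 1
Step 6: enter scope (depth=2)
Step 7: enter scope (depth=3)
Step 8: declare a=(read f)=16 at depth 3
Step 9: exit scope (depth=2)
Step 10: declare f=(read a)=16 at depth 2
Step 11: declare b=5 at depth 2
Step 12: enter scope (depth=3)
Step 13: exit scope (depth=2)
Visible at query point: a=16 b=5 f=16

Answer: 1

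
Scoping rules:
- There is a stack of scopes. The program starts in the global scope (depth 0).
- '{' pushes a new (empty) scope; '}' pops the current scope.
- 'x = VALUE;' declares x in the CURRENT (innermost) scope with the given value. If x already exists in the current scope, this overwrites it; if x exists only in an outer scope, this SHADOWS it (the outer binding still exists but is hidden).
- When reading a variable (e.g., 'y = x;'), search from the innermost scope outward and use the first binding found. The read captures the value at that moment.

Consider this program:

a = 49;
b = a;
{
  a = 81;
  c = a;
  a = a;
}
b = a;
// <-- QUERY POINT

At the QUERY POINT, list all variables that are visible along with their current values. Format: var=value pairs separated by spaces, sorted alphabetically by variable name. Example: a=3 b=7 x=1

Answer: a=49 b=49

Derivation:
Step 1: declare a=49 at depth 0
Step 2: declare b=(read a)=49 at depth 0
Step 3: enter scope (depth=1)
Step 4: declare a=81 at depth 1
Step 5: declare c=(read a)=81 at depth 1
Step 6: declare a=(read a)=81 at depth 1
Step 7: exit scope (depth=0)
Step 8: declare b=(read a)=49 at depth 0
Visible at query point: a=49 b=49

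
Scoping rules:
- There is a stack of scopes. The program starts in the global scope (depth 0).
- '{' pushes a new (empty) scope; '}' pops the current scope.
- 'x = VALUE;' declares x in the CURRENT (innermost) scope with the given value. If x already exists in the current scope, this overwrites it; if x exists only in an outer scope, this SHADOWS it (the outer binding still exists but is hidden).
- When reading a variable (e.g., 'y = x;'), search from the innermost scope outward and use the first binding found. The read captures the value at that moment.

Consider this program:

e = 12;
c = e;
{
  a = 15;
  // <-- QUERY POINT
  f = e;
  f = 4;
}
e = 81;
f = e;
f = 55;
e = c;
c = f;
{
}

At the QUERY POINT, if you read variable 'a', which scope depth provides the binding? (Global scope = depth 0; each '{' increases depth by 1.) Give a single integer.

Answer: 1

Derivation:
Step 1: declare e=12 at depth 0
Step 2: declare c=(read e)=12 at depth 0
Step 3: enter scope (depth=1)
Step 4: declare a=15 at depth 1
Visible at query point: a=15 c=12 e=12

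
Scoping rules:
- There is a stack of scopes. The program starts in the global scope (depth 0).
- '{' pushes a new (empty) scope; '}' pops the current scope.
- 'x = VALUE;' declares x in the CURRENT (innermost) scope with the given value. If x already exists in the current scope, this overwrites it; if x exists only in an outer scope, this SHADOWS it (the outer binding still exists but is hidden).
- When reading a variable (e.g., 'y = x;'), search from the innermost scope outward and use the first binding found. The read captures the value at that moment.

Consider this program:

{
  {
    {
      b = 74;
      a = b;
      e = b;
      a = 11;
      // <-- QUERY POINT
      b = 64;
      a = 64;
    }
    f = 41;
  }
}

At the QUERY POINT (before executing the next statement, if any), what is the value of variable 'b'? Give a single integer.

Step 1: enter scope (depth=1)
Step 2: enter scope (depth=2)
Step 3: enter scope (depth=3)
Step 4: declare b=74 at depth 3
Step 5: declare a=(read b)=74 at depth 3
Step 6: declare e=(read b)=74 at depth 3
Step 7: declare a=11 at depth 3
Visible at query point: a=11 b=74 e=74

Answer: 74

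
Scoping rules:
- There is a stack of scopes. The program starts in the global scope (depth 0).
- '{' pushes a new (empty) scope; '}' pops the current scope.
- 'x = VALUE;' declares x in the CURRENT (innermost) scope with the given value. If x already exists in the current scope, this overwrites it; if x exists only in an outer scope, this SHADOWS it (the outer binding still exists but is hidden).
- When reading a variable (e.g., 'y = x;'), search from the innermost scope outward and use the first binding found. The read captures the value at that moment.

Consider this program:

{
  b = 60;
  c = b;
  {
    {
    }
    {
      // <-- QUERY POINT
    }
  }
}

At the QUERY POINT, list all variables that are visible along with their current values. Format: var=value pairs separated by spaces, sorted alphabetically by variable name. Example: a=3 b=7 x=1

Answer: b=60 c=60

Derivation:
Step 1: enter scope (depth=1)
Step 2: declare b=60 at depth 1
Step 3: declare c=(read b)=60 at depth 1
Step 4: enter scope (depth=2)
Step 5: enter scope (depth=3)
Step 6: exit scope (depth=2)
Step 7: enter scope (depth=3)
Visible at query point: b=60 c=60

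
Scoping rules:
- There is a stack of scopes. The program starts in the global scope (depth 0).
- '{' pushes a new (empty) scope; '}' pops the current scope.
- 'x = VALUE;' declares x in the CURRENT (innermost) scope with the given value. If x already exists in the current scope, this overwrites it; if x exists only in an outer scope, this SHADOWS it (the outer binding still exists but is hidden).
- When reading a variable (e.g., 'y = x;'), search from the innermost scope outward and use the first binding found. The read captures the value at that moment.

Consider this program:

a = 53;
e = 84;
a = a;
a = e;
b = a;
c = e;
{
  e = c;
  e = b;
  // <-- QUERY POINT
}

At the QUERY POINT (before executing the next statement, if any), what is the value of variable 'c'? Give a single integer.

Step 1: declare a=53 at depth 0
Step 2: declare e=84 at depth 0
Step 3: declare a=(read a)=53 at depth 0
Step 4: declare a=(read e)=84 at depth 0
Step 5: declare b=(read a)=84 at depth 0
Step 6: declare c=(read e)=84 at depth 0
Step 7: enter scope (depth=1)
Step 8: declare e=(read c)=84 at depth 1
Step 9: declare e=(read b)=84 at depth 1
Visible at query point: a=84 b=84 c=84 e=84

Answer: 84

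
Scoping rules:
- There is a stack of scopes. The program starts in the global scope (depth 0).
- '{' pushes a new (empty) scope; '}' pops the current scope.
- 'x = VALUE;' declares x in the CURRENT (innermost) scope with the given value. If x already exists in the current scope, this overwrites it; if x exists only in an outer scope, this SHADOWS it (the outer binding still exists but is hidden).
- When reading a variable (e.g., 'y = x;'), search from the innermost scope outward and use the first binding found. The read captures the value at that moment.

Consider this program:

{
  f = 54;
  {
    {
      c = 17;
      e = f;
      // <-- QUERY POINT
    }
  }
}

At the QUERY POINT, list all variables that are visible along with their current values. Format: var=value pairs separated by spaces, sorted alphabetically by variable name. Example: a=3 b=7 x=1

Answer: c=17 e=54 f=54

Derivation:
Step 1: enter scope (depth=1)
Step 2: declare f=54 at depth 1
Step 3: enter scope (depth=2)
Step 4: enter scope (depth=3)
Step 5: declare c=17 at depth 3
Step 6: declare e=(read f)=54 at depth 3
Visible at query point: c=17 e=54 f=54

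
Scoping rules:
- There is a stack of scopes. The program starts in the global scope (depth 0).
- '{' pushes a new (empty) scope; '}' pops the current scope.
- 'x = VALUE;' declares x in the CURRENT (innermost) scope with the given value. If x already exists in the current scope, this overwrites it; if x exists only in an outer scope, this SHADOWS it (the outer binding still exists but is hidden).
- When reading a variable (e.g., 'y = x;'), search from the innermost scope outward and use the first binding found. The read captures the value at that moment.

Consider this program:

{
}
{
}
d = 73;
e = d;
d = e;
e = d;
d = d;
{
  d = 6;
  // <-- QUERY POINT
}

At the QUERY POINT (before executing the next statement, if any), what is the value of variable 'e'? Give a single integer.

Step 1: enter scope (depth=1)
Step 2: exit scope (depth=0)
Step 3: enter scope (depth=1)
Step 4: exit scope (depth=0)
Step 5: declare d=73 at depth 0
Step 6: declare e=(read d)=73 at depth 0
Step 7: declare d=(read e)=73 at depth 0
Step 8: declare e=(read d)=73 at depth 0
Step 9: declare d=(read d)=73 at depth 0
Step 10: enter scope (depth=1)
Step 11: declare d=6 at depth 1
Visible at query point: d=6 e=73

Answer: 73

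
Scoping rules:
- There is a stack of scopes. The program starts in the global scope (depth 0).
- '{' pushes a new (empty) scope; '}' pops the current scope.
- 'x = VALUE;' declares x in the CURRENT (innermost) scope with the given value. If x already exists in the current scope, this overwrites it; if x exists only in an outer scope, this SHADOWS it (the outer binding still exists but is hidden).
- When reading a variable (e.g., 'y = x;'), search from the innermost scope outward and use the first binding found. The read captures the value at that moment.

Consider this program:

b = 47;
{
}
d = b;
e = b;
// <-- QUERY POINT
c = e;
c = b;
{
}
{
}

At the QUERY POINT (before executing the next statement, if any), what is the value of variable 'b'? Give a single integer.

Answer: 47

Derivation:
Step 1: declare b=47 at depth 0
Step 2: enter scope (depth=1)
Step 3: exit scope (depth=0)
Step 4: declare d=(read b)=47 at depth 0
Step 5: declare e=(read b)=47 at depth 0
Visible at query point: b=47 d=47 e=47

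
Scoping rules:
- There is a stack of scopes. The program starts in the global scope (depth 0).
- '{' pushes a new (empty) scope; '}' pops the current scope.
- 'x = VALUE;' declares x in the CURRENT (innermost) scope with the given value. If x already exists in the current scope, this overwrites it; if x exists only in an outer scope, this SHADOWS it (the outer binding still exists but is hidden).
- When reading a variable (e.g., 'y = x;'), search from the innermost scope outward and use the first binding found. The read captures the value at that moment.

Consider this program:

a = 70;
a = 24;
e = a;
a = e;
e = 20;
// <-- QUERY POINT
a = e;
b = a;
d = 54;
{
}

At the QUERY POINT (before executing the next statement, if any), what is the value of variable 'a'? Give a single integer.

Step 1: declare a=70 at depth 0
Step 2: declare a=24 at depth 0
Step 3: declare e=(read a)=24 at depth 0
Step 4: declare a=(read e)=24 at depth 0
Step 5: declare e=20 at depth 0
Visible at query point: a=24 e=20

Answer: 24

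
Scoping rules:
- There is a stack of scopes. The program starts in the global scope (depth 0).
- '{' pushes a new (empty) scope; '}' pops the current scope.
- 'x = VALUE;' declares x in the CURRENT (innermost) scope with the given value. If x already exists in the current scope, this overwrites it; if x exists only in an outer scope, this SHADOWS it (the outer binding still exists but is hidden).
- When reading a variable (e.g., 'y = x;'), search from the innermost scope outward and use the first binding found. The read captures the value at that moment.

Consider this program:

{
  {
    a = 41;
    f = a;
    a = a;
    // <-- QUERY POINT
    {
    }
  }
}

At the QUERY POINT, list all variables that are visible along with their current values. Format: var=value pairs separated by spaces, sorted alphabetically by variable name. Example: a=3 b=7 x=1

Step 1: enter scope (depth=1)
Step 2: enter scope (depth=2)
Step 3: declare a=41 at depth 2
Step 4: declare f=(read a)=41 at depth 2
Step 5: declare a=(read a)=41 at depth 2
Visible at query point: a=41 f=41

Answer: a=41 f=41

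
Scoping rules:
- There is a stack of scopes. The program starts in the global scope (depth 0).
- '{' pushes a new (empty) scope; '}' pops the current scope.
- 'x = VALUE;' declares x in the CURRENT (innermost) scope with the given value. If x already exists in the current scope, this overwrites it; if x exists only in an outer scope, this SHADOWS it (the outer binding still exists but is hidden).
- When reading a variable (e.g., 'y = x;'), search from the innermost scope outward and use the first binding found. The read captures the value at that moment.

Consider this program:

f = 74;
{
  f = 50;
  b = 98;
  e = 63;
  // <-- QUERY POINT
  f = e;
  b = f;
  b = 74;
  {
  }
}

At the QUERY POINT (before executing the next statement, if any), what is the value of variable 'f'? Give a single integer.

Step 1: declare f=74 at depth 0
Step 2: enter scope (depth=1)
Step 3: declare f=50 at depth 1
Step 4: declare b=98 at depth 1
Step 5: declare e=63 at depth 1
Visible at query point: b=98 e=63 f=50

Answer: 50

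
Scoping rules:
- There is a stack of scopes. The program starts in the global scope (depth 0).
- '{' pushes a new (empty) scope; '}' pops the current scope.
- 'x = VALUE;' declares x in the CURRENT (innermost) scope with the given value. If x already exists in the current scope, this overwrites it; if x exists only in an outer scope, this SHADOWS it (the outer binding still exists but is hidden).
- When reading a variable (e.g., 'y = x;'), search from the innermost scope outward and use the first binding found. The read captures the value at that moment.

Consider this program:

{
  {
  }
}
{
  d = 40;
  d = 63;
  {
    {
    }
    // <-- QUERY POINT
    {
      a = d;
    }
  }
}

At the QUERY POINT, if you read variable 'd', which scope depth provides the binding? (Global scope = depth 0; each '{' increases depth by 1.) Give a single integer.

Answer: 1

Derivation:
Step 1: enter scope (depth=1)
Step 2: enter scope (depth=2)
Step 3: exit scope (depth=1)
Step 4: exit scope (depth=0)
Step 5: enter scope (depth=1)
Step 6: declare d=40 at depth 1
Step 7: declare d=63 at depth 1
Step 8: enter scope (depth=2)
Step 9: enter scope (depth=3)
Step 10: exit scope (depth=2)
Visible at query point: d=63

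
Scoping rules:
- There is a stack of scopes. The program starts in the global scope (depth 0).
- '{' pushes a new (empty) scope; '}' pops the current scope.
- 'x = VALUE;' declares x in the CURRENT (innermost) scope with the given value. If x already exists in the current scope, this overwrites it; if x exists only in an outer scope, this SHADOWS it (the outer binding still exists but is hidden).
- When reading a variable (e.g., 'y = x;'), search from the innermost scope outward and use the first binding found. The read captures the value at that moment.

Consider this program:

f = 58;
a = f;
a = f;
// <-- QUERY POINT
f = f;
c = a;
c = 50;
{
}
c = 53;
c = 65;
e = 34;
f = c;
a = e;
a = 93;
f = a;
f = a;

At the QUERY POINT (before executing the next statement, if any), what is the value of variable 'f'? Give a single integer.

Answer: 58

Derivation:
Step 1: declare f=58 at depth 0
Step 2: declare a=(read f)=58 at depth 0
Step 3: declare a=(read f)=58 at depth 0
Visible at query point: a=58 f=58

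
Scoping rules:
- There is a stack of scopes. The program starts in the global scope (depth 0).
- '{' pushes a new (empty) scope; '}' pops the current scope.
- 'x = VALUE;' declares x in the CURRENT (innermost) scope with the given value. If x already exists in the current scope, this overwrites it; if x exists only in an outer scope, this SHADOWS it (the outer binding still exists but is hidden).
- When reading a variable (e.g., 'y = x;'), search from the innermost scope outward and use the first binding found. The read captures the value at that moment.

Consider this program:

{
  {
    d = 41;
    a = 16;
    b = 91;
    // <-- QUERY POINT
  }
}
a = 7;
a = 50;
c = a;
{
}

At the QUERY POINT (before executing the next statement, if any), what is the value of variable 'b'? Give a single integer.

Step 1: enter scope (depth=1)
Step 2: enter scope (depth=2)
Step 3: declare d=41 at depth 2
Step 4: declare a=16 at depth 2
Step 5: declare b=91 at depth 2
Visible at query point: a=16 b=91 d=41

Answer: 91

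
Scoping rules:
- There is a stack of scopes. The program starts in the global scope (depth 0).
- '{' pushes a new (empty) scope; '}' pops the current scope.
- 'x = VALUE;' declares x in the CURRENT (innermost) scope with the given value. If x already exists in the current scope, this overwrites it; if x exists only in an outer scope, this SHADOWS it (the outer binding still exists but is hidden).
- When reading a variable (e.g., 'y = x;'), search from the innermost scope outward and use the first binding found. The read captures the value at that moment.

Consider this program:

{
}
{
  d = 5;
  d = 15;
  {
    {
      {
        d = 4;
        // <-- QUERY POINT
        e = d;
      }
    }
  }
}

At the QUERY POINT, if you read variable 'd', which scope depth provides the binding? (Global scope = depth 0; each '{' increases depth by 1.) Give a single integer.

Step 1: enter scope (depth=1)
Step 2: exit scope (depth=0)
Step 3: enter scope (depth=1)
Step 4: declare d=5 at depth 1
Step 5: declare d=15 at depth 1
Step 6: enter scope (depth=2)
Step 7: enter scope (depth=3)
Step 8: enter scope (depth=4)
Step 9: declare d=4 at depth 4
Visible at query point: d=4

Answer: 4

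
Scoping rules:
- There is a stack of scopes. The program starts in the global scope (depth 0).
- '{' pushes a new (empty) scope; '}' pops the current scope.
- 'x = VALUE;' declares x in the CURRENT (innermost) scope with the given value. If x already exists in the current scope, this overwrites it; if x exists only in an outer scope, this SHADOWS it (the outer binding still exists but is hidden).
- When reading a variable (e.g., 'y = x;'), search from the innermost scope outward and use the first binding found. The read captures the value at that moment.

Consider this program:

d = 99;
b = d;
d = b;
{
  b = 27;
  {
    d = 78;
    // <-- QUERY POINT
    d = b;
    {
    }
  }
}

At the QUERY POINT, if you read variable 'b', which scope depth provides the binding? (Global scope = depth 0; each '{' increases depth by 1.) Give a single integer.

Step 1: declare d=99 at depth 0
Step 2: declare b=(read d)=99 at depth 0
Step 3: declare d=(read b)=99 at depth 0
Step 4: enter scope (depth=1)
Step 5: declare b=27 at depth 1
Step 6: enter scope (depth=2)
Step 7: declare d=78 at depth 2
Visible at query point: b=27 d=78

Answer: 1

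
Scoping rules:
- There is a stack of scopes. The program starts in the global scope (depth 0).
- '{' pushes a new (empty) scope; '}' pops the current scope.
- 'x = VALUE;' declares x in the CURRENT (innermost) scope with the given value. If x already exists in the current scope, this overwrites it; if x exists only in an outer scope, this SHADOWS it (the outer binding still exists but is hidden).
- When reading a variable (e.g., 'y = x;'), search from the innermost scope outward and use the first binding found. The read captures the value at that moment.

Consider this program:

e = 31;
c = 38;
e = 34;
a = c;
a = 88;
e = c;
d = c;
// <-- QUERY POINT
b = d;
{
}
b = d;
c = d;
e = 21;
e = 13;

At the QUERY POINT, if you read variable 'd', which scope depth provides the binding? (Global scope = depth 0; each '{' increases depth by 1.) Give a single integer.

Answer: 0

Derivation:
Step 1: declare e=31 at depth 0
Step 2: declare c=38 at depth 0
Step 3: declare e=34 at depth 0
Step 4: declare a=(read c)=38 at depth 0
Step 5: declare a=88 at depth 0
Step 6: declare e=(read c)=38 at depth 0
Step 7: declare d=(read c)=38 at depth 0
Visible at query point: a=88 c=38 d=38 e=38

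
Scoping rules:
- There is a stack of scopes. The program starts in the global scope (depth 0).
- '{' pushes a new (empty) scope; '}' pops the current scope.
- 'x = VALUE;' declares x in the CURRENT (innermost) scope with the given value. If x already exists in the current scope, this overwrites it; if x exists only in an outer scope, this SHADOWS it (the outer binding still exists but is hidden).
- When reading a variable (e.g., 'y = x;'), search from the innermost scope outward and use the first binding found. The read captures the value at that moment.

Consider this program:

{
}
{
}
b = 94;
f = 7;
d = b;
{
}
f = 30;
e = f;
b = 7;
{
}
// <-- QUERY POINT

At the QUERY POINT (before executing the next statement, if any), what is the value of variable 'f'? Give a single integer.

Step 1: enter scope (depth=1)
Step 2: exit scope (depth=0)
Step 3: enter scope (depth=1)
Step 4: exit scope (depth=0)
Step 5: declare b=94 at depth 0
Step 6: declare f=7 at depth 0
Step 7: declare d=(read b)=94 at depth 0
Step 8: enter scope (depth=1)
Step 9: exit scope (depth=0)
Step 10: declare f=30 at depth 0
Step 11: declare e=(read f)=30 at depth 0
Step 12: declare b=7 at depth 0
Step 13: enter scope (depth=1)
Step 14: exit scope (depth=0)
Visible at query point: b=7 d=94 e=30 f=30

Answer: 30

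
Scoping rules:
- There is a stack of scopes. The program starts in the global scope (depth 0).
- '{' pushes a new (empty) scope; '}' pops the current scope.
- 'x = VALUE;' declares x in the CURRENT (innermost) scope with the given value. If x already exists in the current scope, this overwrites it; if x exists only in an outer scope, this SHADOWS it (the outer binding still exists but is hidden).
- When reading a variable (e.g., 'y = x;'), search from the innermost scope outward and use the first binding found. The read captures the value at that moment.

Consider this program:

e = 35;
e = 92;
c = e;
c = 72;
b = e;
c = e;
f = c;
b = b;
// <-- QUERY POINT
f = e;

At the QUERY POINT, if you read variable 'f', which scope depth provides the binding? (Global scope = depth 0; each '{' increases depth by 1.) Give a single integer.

Step 1: declare e=35 at depth 0
Step 2: declare e=92 at depth 0
Step 3: declare c=(read e)=92 at depth 0
Step 4: declare c=72 at depth 0
Step 5: declare b=(read e)=92 at depth 0
Step 6: declare c=(read e)=92 at depth 0
Step 7: declare f=(read c)=92 at depth 0
Step 8: declare b=(read b)=92 at depth 0
Visible at query point: b=92 c=92 e=92 f=92

Answer: 0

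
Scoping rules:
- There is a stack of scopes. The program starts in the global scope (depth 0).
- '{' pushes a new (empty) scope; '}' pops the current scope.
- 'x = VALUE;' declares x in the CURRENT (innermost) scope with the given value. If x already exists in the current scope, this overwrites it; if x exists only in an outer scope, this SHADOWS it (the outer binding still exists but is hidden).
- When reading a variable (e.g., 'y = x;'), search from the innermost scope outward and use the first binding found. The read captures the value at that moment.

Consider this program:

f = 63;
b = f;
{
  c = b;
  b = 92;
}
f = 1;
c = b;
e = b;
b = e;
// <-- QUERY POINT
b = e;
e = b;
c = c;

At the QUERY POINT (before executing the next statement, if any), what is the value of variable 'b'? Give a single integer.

Answer: 63

Derivation:
Step 1: declare f=63 at depth 0
Step 2: declare b=(read f)=63 at depth 0
Step 3: enter scope (depth=1)
Step 4: declare c=(read b)=63 at depth 1
Step 5: declare b=92 at depth 1
Step 6: exit scope (depth=0)
Step 7: declare f=1 at depth 0
Step 8: declare c=(read b)=63 at depth 0
Step 9: declare e=(read b)=63 at depth 0
Step 10: declare b=(read e)=63 at depth 0
Visible at query point: b=63 c=63 e=63 f=1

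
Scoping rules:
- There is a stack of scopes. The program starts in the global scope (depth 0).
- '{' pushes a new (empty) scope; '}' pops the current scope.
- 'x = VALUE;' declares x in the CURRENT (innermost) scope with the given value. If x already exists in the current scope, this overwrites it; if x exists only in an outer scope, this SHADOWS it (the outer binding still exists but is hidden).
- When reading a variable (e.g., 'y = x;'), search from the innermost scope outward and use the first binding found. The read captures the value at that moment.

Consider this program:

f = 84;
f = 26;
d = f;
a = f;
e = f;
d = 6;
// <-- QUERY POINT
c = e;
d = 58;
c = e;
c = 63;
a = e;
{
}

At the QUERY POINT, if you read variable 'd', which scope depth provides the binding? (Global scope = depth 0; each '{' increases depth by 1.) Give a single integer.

Answer: 0

Derivation:
Step 1: declare f=84 at depth 0
Step 2: declare f=26 at depth 0
Step 3: declare d=(read f)=26 at depth 0
Step 4: declare a=(read f)=26 at depth 0
Step 5: declare e=(read f)=26 at depth 0
Step 6: declare d=6 at depth 0
Visible at query point: a=26 d=6 e=26 f=26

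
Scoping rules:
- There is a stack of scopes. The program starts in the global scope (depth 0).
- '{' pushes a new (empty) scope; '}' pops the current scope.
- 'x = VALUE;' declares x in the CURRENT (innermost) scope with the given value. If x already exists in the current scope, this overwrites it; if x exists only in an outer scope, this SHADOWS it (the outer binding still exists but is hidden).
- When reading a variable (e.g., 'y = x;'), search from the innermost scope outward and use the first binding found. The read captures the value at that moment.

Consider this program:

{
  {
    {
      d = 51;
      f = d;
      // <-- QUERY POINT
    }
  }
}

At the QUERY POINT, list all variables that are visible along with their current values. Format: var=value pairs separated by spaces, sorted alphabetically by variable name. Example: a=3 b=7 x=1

Step 1: enter scope (depth=1)
Step 2: enter scope (depth=2)
Step 3: enter scope (depth=3)
Step 4: declare d=51 at depth 3
Step 5: declare f=(read d)=51 at depth 3
Visible at query point: d=51 f=51

Answer: d=51 f=51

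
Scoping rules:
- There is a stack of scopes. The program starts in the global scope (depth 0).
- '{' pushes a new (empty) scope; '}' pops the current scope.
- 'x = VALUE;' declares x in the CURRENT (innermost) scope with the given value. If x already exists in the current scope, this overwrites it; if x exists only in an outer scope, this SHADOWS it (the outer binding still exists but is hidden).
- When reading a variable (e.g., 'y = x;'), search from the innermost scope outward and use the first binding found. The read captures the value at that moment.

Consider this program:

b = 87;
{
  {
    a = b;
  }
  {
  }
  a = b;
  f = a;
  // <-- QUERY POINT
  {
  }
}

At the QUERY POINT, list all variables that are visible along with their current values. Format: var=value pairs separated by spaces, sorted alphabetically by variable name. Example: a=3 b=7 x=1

Answer: a=87 b=87 f=87

Derivation:
Step 1: declare b=87 at depth 0
Step 2: enter scope (depth=1)
Step 3: enter scope (depth=2)
Step 4: declare a=(read b)=87 at depth 2
Step 5: exit scope (depth=1)
Step 6: enter scope (depth=2)
Step 7: exit scope (depth=1)
Step 8: declare a=(read b)=87 at depth 1
Step 9: declare f=(read a)=87 at depth 1
Visible at query point: a=87 b=87 f=87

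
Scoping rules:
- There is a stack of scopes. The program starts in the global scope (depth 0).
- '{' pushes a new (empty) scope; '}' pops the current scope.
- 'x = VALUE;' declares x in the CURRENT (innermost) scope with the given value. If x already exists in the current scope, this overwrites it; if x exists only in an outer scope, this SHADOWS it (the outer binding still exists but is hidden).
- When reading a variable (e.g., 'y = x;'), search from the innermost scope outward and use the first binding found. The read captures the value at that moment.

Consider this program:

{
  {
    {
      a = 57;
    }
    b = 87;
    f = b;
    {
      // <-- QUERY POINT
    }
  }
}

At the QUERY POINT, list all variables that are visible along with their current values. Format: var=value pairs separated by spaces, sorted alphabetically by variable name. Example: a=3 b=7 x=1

Answer: b=87 f=87

Derivation:
Step 1: enter scope (depth=1)
Step 2: enter scope (depth=2)
Step 3: enter scope (depth=3)
Step 4: declare a=57 at depth 3
Step 5: exit scope (depth=2)
Step 6: declare b=87 at depth 2
Step 7: declare f=(read b)=87 at depth 2
Step 8: enter scope (depth=3)
Visible at query point: b=87 f=87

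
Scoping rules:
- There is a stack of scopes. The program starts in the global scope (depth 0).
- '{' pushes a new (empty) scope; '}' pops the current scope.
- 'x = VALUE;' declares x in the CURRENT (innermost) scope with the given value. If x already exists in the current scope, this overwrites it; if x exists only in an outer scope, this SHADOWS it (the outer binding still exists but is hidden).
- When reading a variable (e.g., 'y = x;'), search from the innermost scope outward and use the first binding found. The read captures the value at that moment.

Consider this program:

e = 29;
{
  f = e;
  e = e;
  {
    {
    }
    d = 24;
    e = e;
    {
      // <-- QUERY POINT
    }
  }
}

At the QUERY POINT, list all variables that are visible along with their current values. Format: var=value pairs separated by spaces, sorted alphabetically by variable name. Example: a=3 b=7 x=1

Answer: d=24 e=29 f=29

Derivation:
Step 1: declare e=29 at depth 0
Step 2: enter scope (depth=1)
Step 3: declare f=(read e)=29 at depth 1
Step 4: declare e=(read e)=29 at depth 1
Step 5: enter scope (depth=2)
Step 6: enter scope (depth=3)
Step 7: exit scope (depth=2)
Step 8: declare d=24 at depth 2
Step 9: declare e=(read e)=29 at depth 2
Step 10: enter scope (depth=3)
Visible at query point: d=24 e=29 f=29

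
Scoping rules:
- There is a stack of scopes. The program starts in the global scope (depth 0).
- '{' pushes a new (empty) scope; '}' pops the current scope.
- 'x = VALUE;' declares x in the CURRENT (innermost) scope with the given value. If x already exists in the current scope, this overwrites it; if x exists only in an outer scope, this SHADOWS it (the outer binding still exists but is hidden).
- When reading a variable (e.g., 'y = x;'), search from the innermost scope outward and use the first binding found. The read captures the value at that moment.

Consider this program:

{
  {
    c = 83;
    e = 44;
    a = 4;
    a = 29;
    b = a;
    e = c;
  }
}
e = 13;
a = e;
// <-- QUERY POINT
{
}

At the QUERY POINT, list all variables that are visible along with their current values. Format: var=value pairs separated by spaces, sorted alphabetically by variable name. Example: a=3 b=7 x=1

Step 1: enter scope (depth=1)
Step 2: enter scope (depth=2)
Step 3: declare c=83 at depth 2
Step 4: declare e=44 at depth 2
Step 5: declare a=4 at depth 2
Step 6: declare a=29 at depth 2
Step 7: declare b=(read a)=29 at depth 2
Step 8: declare e=(read c)=83 at depth 2
Step 9: exit scope (depth=1)
Step 10: exit scope (depth=0)
Step 11: declare e=13 at depth 0
Step 12: declare a=(read e)=13 at depth 0
Visible at query point: a=13 e=13

Answer: a=13 e=13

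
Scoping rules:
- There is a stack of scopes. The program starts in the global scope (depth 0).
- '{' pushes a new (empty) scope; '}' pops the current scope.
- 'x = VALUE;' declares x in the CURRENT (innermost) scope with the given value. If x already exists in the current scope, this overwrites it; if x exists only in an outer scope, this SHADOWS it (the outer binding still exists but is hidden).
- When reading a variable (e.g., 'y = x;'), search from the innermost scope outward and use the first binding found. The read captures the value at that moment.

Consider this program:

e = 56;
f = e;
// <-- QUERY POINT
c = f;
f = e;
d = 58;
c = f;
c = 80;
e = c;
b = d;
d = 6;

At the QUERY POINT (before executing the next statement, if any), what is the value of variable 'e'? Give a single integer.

Step 1: declare e=56 at depth 0
Step 2: declare f=(read e)=56 at depth 0
Visible at query point: e=56 f=56

Answer: 56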